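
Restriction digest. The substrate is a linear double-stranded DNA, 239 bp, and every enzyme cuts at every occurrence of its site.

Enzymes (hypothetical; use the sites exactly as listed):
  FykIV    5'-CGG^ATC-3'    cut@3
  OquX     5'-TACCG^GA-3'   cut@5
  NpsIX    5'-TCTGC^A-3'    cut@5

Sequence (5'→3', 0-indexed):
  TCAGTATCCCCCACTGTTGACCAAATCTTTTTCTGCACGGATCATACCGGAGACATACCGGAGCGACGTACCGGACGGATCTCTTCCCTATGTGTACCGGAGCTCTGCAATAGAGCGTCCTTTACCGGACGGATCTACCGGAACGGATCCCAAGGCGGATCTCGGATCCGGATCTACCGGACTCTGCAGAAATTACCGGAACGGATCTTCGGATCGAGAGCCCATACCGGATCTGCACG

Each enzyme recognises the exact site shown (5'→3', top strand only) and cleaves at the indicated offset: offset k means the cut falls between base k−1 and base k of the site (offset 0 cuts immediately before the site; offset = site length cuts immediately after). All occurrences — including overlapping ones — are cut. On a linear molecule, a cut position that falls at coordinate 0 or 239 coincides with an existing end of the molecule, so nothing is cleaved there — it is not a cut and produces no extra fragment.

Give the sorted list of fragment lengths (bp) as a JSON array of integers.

[1,3,4,5,5,6,6,6,6,7,8,8,8,8,9,9,11,11,12,13,17,19,21,36]

Per-enzyme occurrences:
  FykIV (CGGATC, off=3): starts [37, 75, 129, 143, 155, 162, 168, 201, 209, 227] → cuts [40, 78, 132, 146, 158, 165, 171, 204, 212, 230]
  OquX (TACCGGA, off=5): starts [44, 55, 68, 94, 122, 135, 174, 193, 224] → cuts [49, 60, 73, 99, 127, 140, 179, 198, 229]
  NpsIX (TCTGCA, off=5): starts [31, 103, 182, 231] → cuts [36, 108, 187, 236]

All cut coordinates (distinct, sorted): [36, 40, 49, 60, 73, 78, 99, 108, 127, 132, 140, 146, 158, 165, 171, 179, 187, 198, 204, 212, 229, 230, 236]

Fragment lengths:
  [0,36): 36 bp
  [36,40): 4 bp
  [40,49): 9 bp
  [49,60): 11 bp
  [60,73): 13 bp
  [73,78): 5 bp
  [78,99): 21 bp
  [99,108): 9 bp
  [108,127): 19 bp
  [127,132): 5 bp
  [132,140): 8 bp
  [140,146): 6 bp
  [146,158): 12 bp
  [158,165): 7 bp
  [165,171): 6 bp
  [171,179): 8 bp
  [179,187): 8 bp
  [187,198): 11 bp
  [198,204): 6 bp
  [204,212): 8 bp
  [212,229): 17 bp
  [229,230): 1 bp
  [230,236): 6 bp
  [236,239): 3 bp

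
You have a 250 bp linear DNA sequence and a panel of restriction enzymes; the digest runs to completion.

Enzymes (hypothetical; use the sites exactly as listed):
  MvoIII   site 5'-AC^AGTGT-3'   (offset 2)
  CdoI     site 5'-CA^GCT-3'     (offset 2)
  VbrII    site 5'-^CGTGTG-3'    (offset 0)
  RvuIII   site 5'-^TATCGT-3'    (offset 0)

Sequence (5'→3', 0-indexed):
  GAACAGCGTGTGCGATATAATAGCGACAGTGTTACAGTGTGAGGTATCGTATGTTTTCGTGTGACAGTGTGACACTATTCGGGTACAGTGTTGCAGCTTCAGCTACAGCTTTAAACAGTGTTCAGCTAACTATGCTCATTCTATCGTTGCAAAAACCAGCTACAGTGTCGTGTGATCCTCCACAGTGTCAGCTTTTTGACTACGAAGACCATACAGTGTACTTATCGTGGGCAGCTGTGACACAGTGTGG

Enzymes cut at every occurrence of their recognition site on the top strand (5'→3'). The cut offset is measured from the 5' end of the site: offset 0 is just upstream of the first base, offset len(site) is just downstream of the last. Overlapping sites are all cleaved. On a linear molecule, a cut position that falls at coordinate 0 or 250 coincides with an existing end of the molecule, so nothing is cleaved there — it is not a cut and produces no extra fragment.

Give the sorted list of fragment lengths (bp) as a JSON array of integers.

Per-enzyme occurrences:
  MvoIII (ACAGTGT, off=2): starts [25, 33, 63, 84, 114, 161, 181, 212, 241] → cuts [27, 35, 65, 86, 116, 163, 183, 214, 243]
  CdoI (CAGCT, off=2): starts [93, 99, 105, 122, 156, 188, 231] → cuts [95, 101, 107, 124, 158, 190, 233]
  VbrII (CGTGTG, off=0): starts [6, 57, 168] → cuts [6, 57, 168]
  RvuIII (TATCGT, off=0): starts [44, 141, 222] → cuts [44, 141, 222]

Pooled cuts: [6, 27, 35, 44, 57, 65, 86, 95, 101, 107, 116, 124, 141, 158, 163, 168, 183, 190, 214, 222, 233, 243]

Fragments:
  [0,6): 6 bp
  [6,27): 21 bp
  [27,35): 8 bp
  [35,44): 9 bp
  [44,57): 13 bp
  [57,65): 8 bp
  [65,86): 21 bp
  [86,95): 9 bp
  [95,101): 6 bp
  [101,107): 6 bp
  [107,116): 9 bp
  [116,124): 8 bp
  [124,141): 17 bp
  [141,158): 17 bp
  [158,163): 5 bp
  [163,168): 5 bp
  [168,183): 15 bp
  [183,190): 7 bp
  [190,214): 24 bp
  [214,222): 8 bp
  [222,233): 11 bp
  [233,243): 10 bp
  [243,250): 7 bp

[5,5,6,6,6,7,7,8,8,8,8,9,9,9,10,11,13,15,17,17,21,21,24]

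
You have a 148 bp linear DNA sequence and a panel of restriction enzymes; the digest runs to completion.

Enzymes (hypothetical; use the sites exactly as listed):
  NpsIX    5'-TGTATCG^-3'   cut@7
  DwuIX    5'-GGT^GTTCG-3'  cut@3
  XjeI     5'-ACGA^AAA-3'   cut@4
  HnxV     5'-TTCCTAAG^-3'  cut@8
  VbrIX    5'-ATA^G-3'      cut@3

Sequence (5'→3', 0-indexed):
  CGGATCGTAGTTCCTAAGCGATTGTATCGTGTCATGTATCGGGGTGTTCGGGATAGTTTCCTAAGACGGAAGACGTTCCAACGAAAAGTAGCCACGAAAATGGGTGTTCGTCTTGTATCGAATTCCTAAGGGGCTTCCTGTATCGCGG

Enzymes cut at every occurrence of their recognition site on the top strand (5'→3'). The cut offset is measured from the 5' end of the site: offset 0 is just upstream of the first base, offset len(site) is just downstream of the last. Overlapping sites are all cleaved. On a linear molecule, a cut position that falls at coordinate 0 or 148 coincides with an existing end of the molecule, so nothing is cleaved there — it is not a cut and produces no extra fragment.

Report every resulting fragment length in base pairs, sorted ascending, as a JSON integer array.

[3,4,8,10,10,10,11,12,13,15,15,18,19]

Per-enzyme occurrences:
  NpsIX TGTATCG/7: at [22, 34, 113, 138] ⇒ [29, 41, 120, 145]
  DwuIX GGTGTTCG/3: at [42, 102] ⇒ [45, 105]
  XjeI ACGAAAA/4: at [80, 93] ⇒ [84, 97]
  HnxV TTCCTAAG/8: at [10, 57, 122] ⇒ [18, 65, 130]
  VbrIX ATAG/3: at [52] ⇒ [55]

Pooled cuts: [18, 29, 41, 45, 55, 65, 84, 97, 105, 120, 130, 145]

Fragments:
  [0,18): 18 bp
  [18,29): 11 bp
  [29,41): 12 bp
  [41,45): 4 bp
  [45,55): 10 bp
  [55,65): 10 bp
  [65,84): 19 bp
  [84,97): 13 bp
  [97,105): 8 bp
  [105,120): 15 bp
  [120,130): 10 bp
  [130,145): 15 bp
  [145,148): 3 bp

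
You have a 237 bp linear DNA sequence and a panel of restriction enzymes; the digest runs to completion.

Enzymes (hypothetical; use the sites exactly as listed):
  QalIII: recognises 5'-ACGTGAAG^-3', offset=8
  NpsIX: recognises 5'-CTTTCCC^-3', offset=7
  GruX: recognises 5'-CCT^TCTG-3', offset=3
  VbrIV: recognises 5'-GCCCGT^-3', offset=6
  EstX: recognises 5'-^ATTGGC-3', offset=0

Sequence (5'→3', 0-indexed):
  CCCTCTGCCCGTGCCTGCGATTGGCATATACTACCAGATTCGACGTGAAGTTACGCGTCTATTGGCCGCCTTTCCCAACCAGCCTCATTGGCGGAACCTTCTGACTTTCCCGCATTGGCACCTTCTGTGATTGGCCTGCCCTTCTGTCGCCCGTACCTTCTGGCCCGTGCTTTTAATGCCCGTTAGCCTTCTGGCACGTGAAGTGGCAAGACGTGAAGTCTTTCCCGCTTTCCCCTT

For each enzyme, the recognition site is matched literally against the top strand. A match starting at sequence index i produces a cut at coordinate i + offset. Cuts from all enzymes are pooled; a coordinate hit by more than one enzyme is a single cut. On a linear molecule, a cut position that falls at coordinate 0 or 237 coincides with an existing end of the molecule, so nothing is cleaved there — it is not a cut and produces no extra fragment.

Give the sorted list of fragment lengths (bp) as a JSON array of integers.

[2,3,4,6,6,7,8,8,10,10,10,10,12,12,12,13,13,14,15,15,16,31]

Per-enzyme occurrences:
  QalIII ACGTGAAG/8: at [42, 195, 210] ⇒ [50, 203, 218]
  NpsIX CTTTCCC/7: at [69, 104, 219, 227] ⇒ [76, 111, 226, 234]
  GruX CCTTCTG/3: at [96, 120, 139, 155, 186] ⇒ [99, 123, 142, 158, 189]
  VbrIV GCCCGT/6: at [6, 148, 162, 177] ⇒ [12, 154, 168, 183]
  EstX ATTGGC/0: at [19, 60, 86, 113, 129] ⇒ [19, 60, 86, 113, 129]

All cut coordinates (distinct, sorted): [12, 19, 50, 60, 76, 86, 99, 111, 113, 123, 129, 142, 154, 158, 168, 183, 189, 203, 218, 226, 234]

Fragments:
  [0,12): 12 bp
  [12,19): 7 bp
  [19,50): 31 bp
  [50,60): 10 bp
  [60,76): 16 bp
  [76,86): 10 bp
  [86,99): 13 bp
  [99,111): 12 bp
  [111,113): 2 bp
  [113,123): 10 bp
  [123,129): 6 bp
  [129,142): 13 bp
  [142,154): 12 bp
  [154,158): 4 bp
  [158,168): 10 bp
  [168,183): 15 bp
  [183,189): 6 bp
  [189,203): 14 bp
  [203,218): 15 bp
  [218,226): 8 bp
  [226,234): 8 bp
  [234,237): 3 bp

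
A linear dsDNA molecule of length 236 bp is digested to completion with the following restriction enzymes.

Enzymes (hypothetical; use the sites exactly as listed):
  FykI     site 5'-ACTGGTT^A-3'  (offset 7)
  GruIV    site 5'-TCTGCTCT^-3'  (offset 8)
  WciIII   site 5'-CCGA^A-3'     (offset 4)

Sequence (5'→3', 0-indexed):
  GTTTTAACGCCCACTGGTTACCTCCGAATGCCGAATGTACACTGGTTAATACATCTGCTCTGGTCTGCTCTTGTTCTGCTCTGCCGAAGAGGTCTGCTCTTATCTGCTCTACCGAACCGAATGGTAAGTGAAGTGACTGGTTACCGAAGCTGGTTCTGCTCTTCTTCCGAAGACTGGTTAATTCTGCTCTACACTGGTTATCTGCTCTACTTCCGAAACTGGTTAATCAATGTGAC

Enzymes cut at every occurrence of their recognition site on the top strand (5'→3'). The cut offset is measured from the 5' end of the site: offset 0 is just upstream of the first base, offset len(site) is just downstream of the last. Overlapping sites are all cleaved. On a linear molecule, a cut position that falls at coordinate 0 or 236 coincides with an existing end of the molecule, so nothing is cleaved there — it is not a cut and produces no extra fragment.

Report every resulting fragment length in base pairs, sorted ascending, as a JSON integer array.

[5,5,5,5,7,8,8,8,8,9,9,9,10,10,11,11,12,13,13,14,15,19,22]

Scan for sites:
  FykI ACTGGTTA/7: at [12, 40, 135, 172, 192, 217] ⇒ [19, 47, 142, 179, 199, 224]
  GruIV TCTGCTCT/8: at [53, 63, 74, 92, 102, 154, 182, 200] ⇒ [61, 71, 82, 100, 110, 162, 190, 208]
  WciIII CCGAA/4: at [23, 30, 83, 111, 116, 143, 166, 212] ⇒ [27, 34, 87, 115, 120, 147, 170, 216]

All cut coordinates (distinct, sorted): [19, 27, 34, 47, 61, 71, 82, 87, 100, 110, 115, 120, 142, 147, 162, 170, 179, 190, 199, 208, 216, 224]

Fragment lengths:
  [0,19): 19 bp
  [19,27): 8 bp
  [27,34): 7 bp
  [34,47): 13 bp
  [47,61): 14 bp
  [61,71): 10 bp
  [71,82): 11 bp
  [82,87): 5 bp
  [87,100): 13 bp
  [100,110): 10 bp
  [110,115): 5 bp
  [115,120): 5 bp
  [120,142): 22 bp
  [142,147): 5 bp
  [147,162): 15 bp
  [162,170): 8 bp
  [170,179): 9 bp
  [179,190): 11 bp
  [190,199): 9 bp
  [199,208): 9 bp
  [208,216): 8 bp
  [216,224): 8 bp
  [224,236): 12 bp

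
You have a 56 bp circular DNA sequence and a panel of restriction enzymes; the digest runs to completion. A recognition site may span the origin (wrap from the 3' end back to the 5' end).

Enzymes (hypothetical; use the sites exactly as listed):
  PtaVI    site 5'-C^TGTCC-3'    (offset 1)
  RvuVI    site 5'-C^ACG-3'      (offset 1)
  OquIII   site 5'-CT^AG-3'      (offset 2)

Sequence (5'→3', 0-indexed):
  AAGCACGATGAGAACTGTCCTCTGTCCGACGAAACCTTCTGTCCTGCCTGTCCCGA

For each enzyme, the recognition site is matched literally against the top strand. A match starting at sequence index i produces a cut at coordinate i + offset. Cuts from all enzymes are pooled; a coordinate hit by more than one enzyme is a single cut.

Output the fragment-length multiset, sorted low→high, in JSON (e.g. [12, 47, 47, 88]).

Per-enzyme occurrences:
  PtaVI CTGTCC/1: at [14, 21, 38, 47] ⇒ [15, 22, 39, 48]
  RvuVI CACG/1: at [3] ⇒ [4]
  OquIII (CTAG, off=2): no sites

All cut coordinates (distinct, sorted): [4, 15, 22, 39, 48]

Fragments:
  4→15: 11 bp
  15→22: 7 bp
  22→39: 17 bp
  39→48: 9 bp
  48→4 (wrap): 56-48+4 = 12 bp

[7,9,11,12,17]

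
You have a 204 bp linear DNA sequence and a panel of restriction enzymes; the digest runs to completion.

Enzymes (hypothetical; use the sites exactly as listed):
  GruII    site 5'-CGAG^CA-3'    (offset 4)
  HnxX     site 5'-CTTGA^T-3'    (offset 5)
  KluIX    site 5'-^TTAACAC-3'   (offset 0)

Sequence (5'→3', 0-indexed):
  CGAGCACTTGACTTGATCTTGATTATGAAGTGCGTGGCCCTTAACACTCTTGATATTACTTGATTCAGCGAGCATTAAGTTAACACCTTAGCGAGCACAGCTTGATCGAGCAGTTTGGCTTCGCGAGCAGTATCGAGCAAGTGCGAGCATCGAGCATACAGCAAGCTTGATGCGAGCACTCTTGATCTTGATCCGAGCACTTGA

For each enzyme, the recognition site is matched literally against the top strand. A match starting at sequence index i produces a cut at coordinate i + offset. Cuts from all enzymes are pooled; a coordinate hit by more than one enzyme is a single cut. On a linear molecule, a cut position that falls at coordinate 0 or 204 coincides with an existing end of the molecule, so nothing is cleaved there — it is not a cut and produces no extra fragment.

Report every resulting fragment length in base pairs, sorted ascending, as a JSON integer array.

Scan for sites:
  GruII CGAGCA/4: at [0, 68, 91, 106, 123, 133, 143, 150, 172, 193] ⇒ [4, 72, 95, 110, 127, 137, 147, 154, 176, 197]
  HnxX CTTGAT/5: at [11, 17, 48, 58, 100, 165, 180, 186] ⇒ [16, 22, 53, 63, 105, 170, 185, 191]
  KluIX TTAACAC/0: at [40, 79] ⇒ [40, 79]

Pooled cuts: [4, 16, 22, 40, 53, 63, 72, 79, 95, 105, 110, 127, 137, 147, 154, 170, 176, 185, 191, 197]

Fragments:
  [0,4): 4 bp
  [4,16): 12 bp
  [16,22): 6 bp
  [22,40): 18 bp
  [40,53): 13 bp
  [53,63): 10 bp
  [63,72): 9 bp
  [72,79): 7 bp
  [79,95): 16 bp
  [95,105): 10 bp
  [105,110): 5 bp
  [110,127): 17 bp
  [127,137): 10 bp
  [137,147): 10 bp
  [147,154): 7 bp
  [154,170): 16 bp
  [170,176): 6 bp
  [176,185): 9 bp
  [185,191): 6 bp
  [191,197): 6 bp
  [197,204): 7 bp

[4,5,6,6,6,6,7,7,7,9,9,10,10,10,10,12,13,16,16,17,18]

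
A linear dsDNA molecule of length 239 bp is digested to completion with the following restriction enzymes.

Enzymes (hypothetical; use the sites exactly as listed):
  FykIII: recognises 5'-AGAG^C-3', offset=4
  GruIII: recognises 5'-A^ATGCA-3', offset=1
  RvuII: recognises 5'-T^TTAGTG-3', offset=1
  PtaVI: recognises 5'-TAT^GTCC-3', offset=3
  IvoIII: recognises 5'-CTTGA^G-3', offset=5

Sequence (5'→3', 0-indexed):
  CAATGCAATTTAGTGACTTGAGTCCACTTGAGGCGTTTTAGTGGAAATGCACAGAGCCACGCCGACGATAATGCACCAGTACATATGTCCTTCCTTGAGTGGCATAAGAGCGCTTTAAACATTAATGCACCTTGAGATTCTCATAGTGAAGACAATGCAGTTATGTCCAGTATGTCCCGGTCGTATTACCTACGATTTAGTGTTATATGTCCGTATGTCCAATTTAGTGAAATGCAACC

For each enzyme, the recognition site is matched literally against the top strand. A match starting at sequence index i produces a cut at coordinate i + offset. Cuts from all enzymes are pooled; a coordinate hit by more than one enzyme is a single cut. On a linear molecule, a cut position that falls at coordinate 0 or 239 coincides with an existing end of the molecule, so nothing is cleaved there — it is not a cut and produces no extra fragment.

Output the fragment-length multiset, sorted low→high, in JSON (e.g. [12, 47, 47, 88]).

[2,6,7,7,8,8,8,9,9,10,10,10,11,12,12,12,12,14,14,16,19,23]

Scan for sites:
  FykIII (AGAGC, off=4): starts [52, 106] → cuts [56, 110]
  GruIII (AATGCA, off=1): starts [1, 45, 69, 123, 153, 230] → cuts [2, 46, 70, 124, 154, 231]
  RvuII (TTTAGTG, off=1): starts [8, 36, 195, 222] → cuts [9, 37, 196, 223]
  PtaVI (TATGTCC, off=3): starts [83, 161, 170, 205, 213] → cuts [86, 164, 173, 208, 216]
  IvoIII (CTTGAG, off=5): starts [16, 26, 93, 130] → cuts [21, 31, 98, 135]

All cut coordinates (distinct, sorted): [2, 9, 21, 31, 37, 46, 56, 70, 86, 98, 110, 124, 135, 154, 164, 173, 196, 208, 216, 223, 231]

Fragments:
  [0,2): 2 bp
  [2,9): 7 bp
  [9,21): 12 bp
  [21,31): 10 bp
  [31,37): 6 bp
  [37,46): 9 bp
  [46,56): 10 bp
  [56,70): 14 bp
  [70,86): 16 bp
  [86,98): 12 bp
  [98,110): 12 bp
  [110,124): 14 bp
  [124,135): 11 bp
  [135,154): 19 bp
  [154,164): 10 bp
  [164,173): 9 bp
  [173,196): 23 bp
  [196,208): 12 bp
  [208,216): 8 bp
  [216,223): 7 bp
  [223,231): 8 bp
  [231,239): 8 bp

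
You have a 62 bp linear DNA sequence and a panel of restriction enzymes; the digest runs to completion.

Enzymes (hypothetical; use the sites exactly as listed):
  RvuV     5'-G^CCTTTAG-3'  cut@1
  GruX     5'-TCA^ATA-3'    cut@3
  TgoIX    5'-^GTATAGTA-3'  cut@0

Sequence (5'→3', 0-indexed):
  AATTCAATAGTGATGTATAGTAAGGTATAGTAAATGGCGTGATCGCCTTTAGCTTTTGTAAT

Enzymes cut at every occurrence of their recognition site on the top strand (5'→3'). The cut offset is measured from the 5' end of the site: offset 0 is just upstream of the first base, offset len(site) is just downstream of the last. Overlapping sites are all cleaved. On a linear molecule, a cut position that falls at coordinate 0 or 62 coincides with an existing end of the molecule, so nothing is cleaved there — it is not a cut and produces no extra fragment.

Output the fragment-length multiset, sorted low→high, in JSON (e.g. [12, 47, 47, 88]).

Scan for sites:
  RvuV GCCTTTAG/1: at [44] ⇒ [45]
  GruX TCAATA/3: at [3] ⇒ [6]
  TgoIX GTATAGTA/0: at [14, 24] ⇒ [14, 24]

Pooled cuts: [6, 14, 24, 45]

Fragments:
  [0,6): 6 bp
  [6,14): 8 bp
  [14,24): 10 bp
  [24,45): 21 bp
  [45,62): 17 bp

[6,8,10,17,21]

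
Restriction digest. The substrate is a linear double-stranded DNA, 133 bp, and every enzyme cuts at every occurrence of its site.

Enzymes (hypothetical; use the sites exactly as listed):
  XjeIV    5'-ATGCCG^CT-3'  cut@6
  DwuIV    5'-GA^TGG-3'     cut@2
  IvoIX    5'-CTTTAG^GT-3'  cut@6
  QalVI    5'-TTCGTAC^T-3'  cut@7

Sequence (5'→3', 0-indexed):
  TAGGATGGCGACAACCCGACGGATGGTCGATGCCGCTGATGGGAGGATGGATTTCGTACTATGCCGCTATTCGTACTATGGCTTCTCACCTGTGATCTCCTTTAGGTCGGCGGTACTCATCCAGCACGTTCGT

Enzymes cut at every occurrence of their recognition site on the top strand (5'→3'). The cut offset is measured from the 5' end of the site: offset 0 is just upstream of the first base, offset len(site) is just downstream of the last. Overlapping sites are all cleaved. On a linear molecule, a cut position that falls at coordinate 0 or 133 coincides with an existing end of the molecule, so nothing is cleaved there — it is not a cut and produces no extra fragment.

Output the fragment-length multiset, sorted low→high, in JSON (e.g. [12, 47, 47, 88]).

Site scan:
  XjeIV ATGCCGCT/6: at [29, 60] ⇒ [35, 66]
  DwuIV GATGG/2: at [3, 21, 37, 45] ⇒ [5, 23, 39, 47]
  IvoIX CTTTAGGT/6: at [99] ⇒ [105]
  QalVI TTCGTACT/7: at [52, 69] ⇒ [59, 76]

Pooled cuts: [5, 23, 35, 39, 47, 59, 66, 76, 105]

Fragment lengths:
  [0,5): 5 bp
  [5,23): 18 bp
  [23,35): 12 bp
  [35,39): 4 bp
  [39,47): 8 bp
  [47,59): 12 bp
  [59,66): 7 bp
  [66,76): 10 bp
  [76,105): 29 bp
  [105,133): 28 bp

[4,5,7,8,10,12,12,18,28,29]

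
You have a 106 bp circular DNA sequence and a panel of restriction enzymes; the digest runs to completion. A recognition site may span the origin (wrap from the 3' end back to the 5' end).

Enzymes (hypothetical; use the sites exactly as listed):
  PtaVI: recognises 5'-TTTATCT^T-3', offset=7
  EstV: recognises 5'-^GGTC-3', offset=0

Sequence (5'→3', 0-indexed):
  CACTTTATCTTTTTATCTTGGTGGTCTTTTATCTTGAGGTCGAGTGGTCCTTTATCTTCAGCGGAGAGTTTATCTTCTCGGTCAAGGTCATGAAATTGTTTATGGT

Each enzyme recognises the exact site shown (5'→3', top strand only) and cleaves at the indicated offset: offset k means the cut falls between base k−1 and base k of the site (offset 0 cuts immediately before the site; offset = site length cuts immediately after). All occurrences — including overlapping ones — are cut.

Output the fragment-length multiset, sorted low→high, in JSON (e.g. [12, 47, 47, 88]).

[3,4,4,6,8,8,12,12,13,18,18]

Per-enzyme occurrences:
  PtaVI (TTTATCTT, off=7): starts [3, 11, 27, 50, 68] → cuts [10, 18, 34, 57, 75]
  EstV (GGTC, off=0): starts [22, 37, 45, 79, 85, 103] → cuts [22, 37, 45, 79, 85, 103]

All cut coordinates (distinct, sorted): [10, 18, 22, 34, 37, 45, 57, 75, 79, 85, 103]

Fragments:
  10→18: 8 bp
  18→22: 4 bp
  22→34: 12 bp
  34→37: 3 bp
  37→45: 8 bp
  45→57: 12 bp
  57→75: 18 bp
  75→79: 4 bp
  79→85: 6 bp
  85→103: 18 bp
  103→10 (wrap): 106-103+10 = 13 bp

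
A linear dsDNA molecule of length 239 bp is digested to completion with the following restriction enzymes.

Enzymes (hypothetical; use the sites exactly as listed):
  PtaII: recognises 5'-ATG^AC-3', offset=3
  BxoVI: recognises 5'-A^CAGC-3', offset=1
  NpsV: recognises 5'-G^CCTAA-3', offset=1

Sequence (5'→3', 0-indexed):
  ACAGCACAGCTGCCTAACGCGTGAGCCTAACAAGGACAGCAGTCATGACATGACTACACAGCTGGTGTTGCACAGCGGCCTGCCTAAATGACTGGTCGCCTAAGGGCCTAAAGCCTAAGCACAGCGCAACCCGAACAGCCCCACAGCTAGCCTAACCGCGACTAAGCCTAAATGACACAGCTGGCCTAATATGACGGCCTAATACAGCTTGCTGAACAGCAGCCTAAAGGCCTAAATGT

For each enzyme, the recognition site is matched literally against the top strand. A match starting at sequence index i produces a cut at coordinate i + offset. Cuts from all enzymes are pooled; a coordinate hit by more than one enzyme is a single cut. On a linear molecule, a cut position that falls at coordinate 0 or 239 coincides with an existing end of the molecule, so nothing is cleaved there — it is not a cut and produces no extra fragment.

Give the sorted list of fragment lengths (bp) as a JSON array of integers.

[1,3,4,5,5,6,6,6,7,7,7,7,8,8,8,8,8,8,8,9,9,10,11,11,12,13,14,14,16]

Per-enzyme occurrences:
  PtaII (ATGAC, off=3): starts [44, 49, 87, 171, 190] → cuts [47, 52, 90, 174, 193]
  BxoVI (ACAGC, off=1): starts [0, 5, 35, 57, 71, 120, 134, 142, 176, 203, 215] → cuts [1, 6, 36, 58, 72, 121, 135, 143, 177, 204, 216]
  NpsV (GCCTAA, off=1): starts [11, 24, 81, 97, 105, 112, 149, 165, 183, 196, 221, 229] → cuts [12, 25, 82, 98, 106, 113, 150, 166, 184, 197, 222, 230]

All cut coordinates (distinct, sorted): [1, 6, 12, 25, 36, 47, 52, 58, 72, 82, 90, 98, 106, 113, 121, 135, 143, 150, 166, 174, 177, 184, 193, 197, 204, 216, 222, 230]

Fragments:
  [0,1): 1 bp
  [1,6): 5 bp
  [6,12): 6 bp
  [12,25): 13 bp
  [25,36): 11 bp
  [36,47): 11 bp
  [47,52): 5 bp
  [52,58): 6 bp
  [58,72): 14 bp
  [72,82): 10 bp
  [82,90): 8 bp
  [90,98): 8 bp
  [98,106): 8 bp
  [106,113): 7 bp
  [113,121): 8 bp
  [121,135): 14 bp
  [135,143): 8 bp
  [143,150): 7 bp
  [150,166): 16 bp
  [166,174): 8 bp
  [174,177): 3 bp
  [177,184): 7 bp
  [184,193): 9 bp
  [193,197): 4 bp
  [197,204): 7 bp
  [204,216): 12 bp
  [216,222): 6 bp
  [222,230): 8 bp
  [230,239): 9 bp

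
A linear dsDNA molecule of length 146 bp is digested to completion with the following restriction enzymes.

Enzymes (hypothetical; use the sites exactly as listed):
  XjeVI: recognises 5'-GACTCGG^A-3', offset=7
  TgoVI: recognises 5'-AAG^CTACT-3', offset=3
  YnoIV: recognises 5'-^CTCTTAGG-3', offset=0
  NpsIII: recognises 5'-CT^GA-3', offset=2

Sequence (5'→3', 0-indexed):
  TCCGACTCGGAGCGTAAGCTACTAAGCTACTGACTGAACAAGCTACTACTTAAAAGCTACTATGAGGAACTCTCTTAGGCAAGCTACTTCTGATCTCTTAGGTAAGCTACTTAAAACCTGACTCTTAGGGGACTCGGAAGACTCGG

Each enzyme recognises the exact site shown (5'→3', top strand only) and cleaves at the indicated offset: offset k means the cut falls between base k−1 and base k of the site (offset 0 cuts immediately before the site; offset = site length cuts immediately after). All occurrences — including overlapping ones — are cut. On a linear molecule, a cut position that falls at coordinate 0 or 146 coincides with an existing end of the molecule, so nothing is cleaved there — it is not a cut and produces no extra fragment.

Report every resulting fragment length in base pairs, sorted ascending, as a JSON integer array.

Scan for sites:
  XjeVI GACTCGGA/7: at [3, 130] ⇒ [10, 137]
  TgoVI AAGCTACT/3: at [15, 23, 39, 53, 80, 103] ⇒ [18, 26, 42, 56, 83, 106]
  YnoIV CTCTTAGG/0: at [71, 94, 121] ⇒ [71, 94, 121]
  NpsIII CTGA/2: at [29, 33, 89, 117] ⇒ [31, 35, 91, 119]

All cut coordinates (distinct, sorted): [10, 18, 26, 31, 35, 42, 56, 71, 83, 91, 94, 106, 119, 121, 137]

Fragments:
  [0,10): 10 bp
  [10,18): 8 bp
  [18,26): 8 bp
  [26,31): 5 bp
  [31,35): 4 bp
  [35,42): 7 bp
  [42,56): 14 bp
  [56,71): 15 bp
  [71,83): 12 bp
  [83,91): 8 bp
  [91,94): 3 bp
  [94,106): 12 bp
  [106,119): 13 bp
  [119,121): 2 bp
  [121,137): 16 bp
  [137,146): 9 bp

[2,3,4,5,7,8,8,8,9,10,12,12,13,14,15,16]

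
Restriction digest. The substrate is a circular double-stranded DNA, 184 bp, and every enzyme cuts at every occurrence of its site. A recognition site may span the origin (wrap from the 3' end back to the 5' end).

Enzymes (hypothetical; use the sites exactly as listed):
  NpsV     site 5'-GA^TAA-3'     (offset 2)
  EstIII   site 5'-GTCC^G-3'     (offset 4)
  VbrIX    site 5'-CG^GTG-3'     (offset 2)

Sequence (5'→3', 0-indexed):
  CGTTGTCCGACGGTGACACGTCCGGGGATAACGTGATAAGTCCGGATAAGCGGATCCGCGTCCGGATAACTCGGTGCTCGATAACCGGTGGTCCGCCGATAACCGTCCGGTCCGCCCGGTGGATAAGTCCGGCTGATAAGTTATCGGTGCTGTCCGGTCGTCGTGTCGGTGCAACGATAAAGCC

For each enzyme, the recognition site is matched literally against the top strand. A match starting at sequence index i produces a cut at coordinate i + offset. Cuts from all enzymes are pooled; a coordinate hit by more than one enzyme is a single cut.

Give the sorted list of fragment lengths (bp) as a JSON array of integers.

[3,3,4,5,5,5,5,5,6,6,7,7,7,7,8,8,9,9,9,10,11,13,15,17]

Scan for sites:
  NpsV GATAA/2: at [26, 34, 44, 64, 79, 97, 121, 134, 175] ⇒ [28, 36, 46, 66, 81, 99, 123, 136, 177]
  EstIII GTCCG/4: at [4, 19, 39, 59, 90, 104, 109, 126, 151] ⇒ [8, 23, 43, 63, 94, 108, 113, 130, 155]
  VbrIX CGGTG/2: at [10, 71, 85, 116, 144, 166] ⇒ [12, 73, 87, 118, 146, 168]

All cut coordinates (distinct, sorted): [8, 12, 23, 28, 36, 43, 46, 63, 66, 73, 81, 87, 94, 99, 108, 113, 118, 123, 130, 136, 146, 155, 168, 177]

Fragment lengths:
  8→12: 4 bp
  12→23: 11 bp
  23→28: 5 bp
  28→36: 8 bp
  36→43: 7 bp
  43→46: 3 bp
  46→63: 17 bp
  63→66: 3 bp
  66→73: 7 bp
  73→81: 8 bp
  81→87: 6 bp
  87→94: 7 bp
  94→99: 5 bp
  99→108: 9 bp
  108→113: 5 bp
  113→118: 5 bp
  118→123: 5 bp
  123→130: 7 bp
  130→136: 6 bp
  136→146: 10 bp
  146→155: 9 bp
  155→168: 13 bp
  168→177: 9 bp
  177→8 (wrap): 184-177+8 = 15 bp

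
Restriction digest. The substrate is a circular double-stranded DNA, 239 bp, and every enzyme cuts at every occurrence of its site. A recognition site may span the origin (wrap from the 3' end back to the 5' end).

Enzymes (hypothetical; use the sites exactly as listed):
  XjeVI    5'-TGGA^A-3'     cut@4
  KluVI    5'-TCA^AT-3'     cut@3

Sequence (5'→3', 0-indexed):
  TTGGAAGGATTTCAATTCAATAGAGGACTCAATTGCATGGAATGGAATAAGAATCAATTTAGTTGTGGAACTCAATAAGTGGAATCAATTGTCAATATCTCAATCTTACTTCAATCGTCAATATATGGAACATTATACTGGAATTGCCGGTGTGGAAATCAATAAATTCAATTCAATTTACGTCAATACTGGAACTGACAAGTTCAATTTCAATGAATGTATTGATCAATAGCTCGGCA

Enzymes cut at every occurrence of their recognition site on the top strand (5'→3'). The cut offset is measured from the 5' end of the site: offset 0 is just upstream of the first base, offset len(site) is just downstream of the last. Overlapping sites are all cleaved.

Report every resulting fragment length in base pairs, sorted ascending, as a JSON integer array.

Scan for sites:
  XjeVI TGGAA/4: at [1, 37, 42, 65, 79, 125, 138, 152, 189] ⇒ [5, 41, 46, 69, 83, 129, 142, 156, 193]
  KluVI TCAAT/3: at [11, 16, 28, 53, 71, 84, 91, 99, 110, 117, 158, 167, 172, 182, 203, 209, 225] ⇒ [14, 19, 31, 56, 74, 87, 94, 102, 113, 120, 161, 170, 175, 185, 206, 212, 228]

Pooled cuts: [5, 14, 19, 31, 41, 46, 56, 69, 74, 83, 87, 94, 102, 113, 120, 129, 142, 156, 161, 170, 175, 185, 193, 206, 212, 228]

Fragments:
  5→14: 9 bp
  14→19: 5 bp
  19→31: 12 bp
  31→41: 10 bp
  41→46: 5 bp
  46→56: 10 bp
  56→69: 13 bp
  69→74: 5 bp
  74→83: 9 bp
  83→87: 4 bp
  87→94: 7 bp
  94→102: 8 bp
  102→113: 11 bp
  113→120: 7 bp
  120→129: 9 bp
  129→142: 13 bp
  142→156: 14 bp
  156→161: 5 bp
  161→170: 9 bp
  170→175: 5 bp
  175→185: 10 bp
  185→193: 8 bp
  193→206: 13 bp
  206→212: 6 bp
  212→228: 16 bp
  228→5 (wrap): 239-228+5 = 16 bp

[4,5,5,5,5,5,6,7,7,8,8,9,9,9,9,10,10,10,11,12,13,13,13,14,16,16]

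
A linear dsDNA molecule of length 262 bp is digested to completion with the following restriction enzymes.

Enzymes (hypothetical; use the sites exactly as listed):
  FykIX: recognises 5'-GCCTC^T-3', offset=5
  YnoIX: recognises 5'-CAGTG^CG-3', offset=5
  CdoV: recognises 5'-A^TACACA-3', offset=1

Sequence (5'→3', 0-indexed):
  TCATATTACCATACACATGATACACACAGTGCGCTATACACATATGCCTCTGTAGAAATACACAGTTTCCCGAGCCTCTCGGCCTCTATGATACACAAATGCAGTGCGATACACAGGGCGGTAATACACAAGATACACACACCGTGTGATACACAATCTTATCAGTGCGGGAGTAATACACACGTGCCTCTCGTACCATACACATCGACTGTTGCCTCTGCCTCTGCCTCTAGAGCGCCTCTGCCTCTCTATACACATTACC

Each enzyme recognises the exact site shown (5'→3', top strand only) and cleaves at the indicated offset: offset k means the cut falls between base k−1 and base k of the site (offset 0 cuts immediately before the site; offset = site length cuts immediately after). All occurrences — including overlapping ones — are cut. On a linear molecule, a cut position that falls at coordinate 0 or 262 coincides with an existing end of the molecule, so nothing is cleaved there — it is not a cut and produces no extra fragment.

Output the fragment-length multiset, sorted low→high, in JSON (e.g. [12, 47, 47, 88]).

Site scan:
  FykIX GCCTCT/5: at [45, 73, 81, 185, 213, 219, 225, 236, 242] ⇒ [50, 78, 86, 190, 218, 224, 230, 241, 247]
  YnoIX CAGTGCG/5: at [26, 101, 162] ⇒ [31, 106, 167]
  CdoV ATACACA/1: at [10, 19, 35, 57, 90, 108, 123, 132, 148, 175, 197, 250] ⇒ [11, 20, 36, 58, 91, 109, 124, 133, 149, 176, 198, 251]

All cut coordinates (distinct, sorted): [11, 20, 31, 36, 50, 58, 78, 86, 91, 106, 109, 124, 133, 149, 167, 176, 190, 198, 218, 224, 230, 241, 247, 251]

Fragments:
  [0,11): 11 bp
  [11,20): 9 bp
  [20,31): 11 bp
  [31,36): 5 bp
  [36,50): 14 bp
  [50,58): 8 bp
  [58,78): 20 bp
  [78,86): 8 bp
  [86,91): 5 bp
  [91,106): 15 bp
  [106,109): 3 bp
  [109,124): 15 bp
  [124,133): 9 bp
  [133,149): 16 bp
  [149,167): 18 bp
  [167,176): 9 bp
  [176,190): 14 bp
  [190,198): 8 bp
  [198,218): 20 bp
  [218,224): 6 bp
  [224,230): 6 bp
  [230,241): 11 bp
  [241,247): 6 bp
  [247,251): 4 bp
  [251,262): 11 bp

[3,4,5,5,6,6,6,8,8,8,9,9,9,11,11,11,11,14,14,15,15,16,18,20,20]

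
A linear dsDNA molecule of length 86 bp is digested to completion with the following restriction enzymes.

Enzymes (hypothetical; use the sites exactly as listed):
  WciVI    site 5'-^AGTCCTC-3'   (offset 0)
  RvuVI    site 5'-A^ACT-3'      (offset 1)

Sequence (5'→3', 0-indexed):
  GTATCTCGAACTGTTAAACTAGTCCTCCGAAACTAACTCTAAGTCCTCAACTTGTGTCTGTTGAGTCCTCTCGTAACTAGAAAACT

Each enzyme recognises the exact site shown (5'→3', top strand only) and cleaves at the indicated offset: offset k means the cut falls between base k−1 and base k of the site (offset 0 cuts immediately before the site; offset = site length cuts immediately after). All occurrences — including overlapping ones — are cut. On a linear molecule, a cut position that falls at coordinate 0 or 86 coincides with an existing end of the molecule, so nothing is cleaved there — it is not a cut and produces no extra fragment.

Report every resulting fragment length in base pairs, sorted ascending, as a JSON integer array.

Scan for sites:
  WciVI AGTCCTC/0: at [20, 41, 63] ⇒ [20, 41, 63]
  RvuVI AACT/1: at [8, 16, 30, 34, 48, 74, 82] ⇒ [9, 17, 31, 35, 49, 75, 83]

All cut coordinates (distinct, sorted): [9, 17, 20, 31, 35, 41, 49, 63, 75, 83]

Fragment lengths:
  [0,9): 9 bp
  [9,17): 8 bp
  [17,20): 3 bp
  [20,31): 11 bp
  [31,35): 4 bp
  [35,41): 6 bp
  [41,49): 8 bp
  [49,63): 14 bp
  [63,75): 12 bp
  [75,83): 8 bp
  [83,86): 3 bp

[3,3,4,6,8,8,8,9,11,12,14]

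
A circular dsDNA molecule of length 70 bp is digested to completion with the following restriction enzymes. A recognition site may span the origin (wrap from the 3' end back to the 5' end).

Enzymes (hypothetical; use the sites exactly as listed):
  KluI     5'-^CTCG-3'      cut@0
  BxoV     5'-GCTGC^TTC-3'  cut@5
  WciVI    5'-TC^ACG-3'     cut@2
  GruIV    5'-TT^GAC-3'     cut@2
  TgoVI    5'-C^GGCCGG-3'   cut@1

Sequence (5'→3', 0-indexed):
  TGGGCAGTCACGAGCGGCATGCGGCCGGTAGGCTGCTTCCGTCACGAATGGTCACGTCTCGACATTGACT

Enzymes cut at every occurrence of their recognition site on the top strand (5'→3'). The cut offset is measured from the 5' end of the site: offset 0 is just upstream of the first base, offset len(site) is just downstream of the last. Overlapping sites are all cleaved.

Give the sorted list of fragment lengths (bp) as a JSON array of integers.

Per-enzyme occurrences:
  KluI CTCG/0: at [57] ⇒ [57]
  BxoV GCTGCTTC/5: at [31] ⇒ [36]
  WciVI TCACG/2: at [7, 41, 51] ⇒ [9, 43, 53]
  GruIV TTGAC/2: at [64] ⇒ [66]
  TgoVI CGGCCGG/1: at [21] ⇒ [22]

All cut coordinates (distinct, sorted): [9, 22, 36, 43, 53, 57, 66]

Fragments:
  9→22: 13 bp
  22→36: 14 bp
  36→43: 7 bp
  43→53: 10 bp
  53→57: 4 bp
  57→66: 9 bp
  66→9 (wrap): 70-66+9 = 13 bp

[4,7,9,10,13,13,14]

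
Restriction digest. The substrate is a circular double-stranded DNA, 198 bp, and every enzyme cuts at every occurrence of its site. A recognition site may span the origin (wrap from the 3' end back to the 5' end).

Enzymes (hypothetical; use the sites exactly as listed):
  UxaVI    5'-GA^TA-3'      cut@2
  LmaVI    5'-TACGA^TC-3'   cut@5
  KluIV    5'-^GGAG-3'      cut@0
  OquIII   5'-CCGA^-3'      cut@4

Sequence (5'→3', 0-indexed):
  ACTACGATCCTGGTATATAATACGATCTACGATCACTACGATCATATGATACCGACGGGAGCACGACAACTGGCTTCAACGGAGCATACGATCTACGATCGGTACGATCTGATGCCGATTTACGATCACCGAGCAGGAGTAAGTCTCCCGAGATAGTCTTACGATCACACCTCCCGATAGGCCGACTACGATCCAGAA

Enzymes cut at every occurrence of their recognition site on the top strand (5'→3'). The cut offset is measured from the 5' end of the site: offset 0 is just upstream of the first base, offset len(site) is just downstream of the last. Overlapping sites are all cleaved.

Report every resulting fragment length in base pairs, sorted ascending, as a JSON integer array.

Site scan:
  UxaVI GATA/2: at [47, 151, 175] ⇒ [49, 153, 177]
  LmaVI TACGATC/5: at [2, 20, 27, 36, 86, 93, 102, 120, 159, 186] ⇒ [7, 25, 32, 41, 91, 98, 107, 125, 164, 191]
  KluIV GGAG/0: at [57, 80, 135] ⇒ [57, 80, 135]
  OquIII CCGA/4: at [51, 114, 128, 147, 173, 181] ⇒ [55, 118, 132, 151, 177, 185]

Pooled cuts: [7, 25, 32, 41, 49, 55, 57, 80, 91, 98, 107, 118, 125, 132, 135, 151, 153, 164, 177, 185, 191]

Fragments:
  7→25: 18 bp
  25→32: 7 bp
  32→41: 9 bp
  41→49: 8 bp
  49→55: 6 bp
  55→57: 2 bp
  57→80: 23 bp
  80→91: 11 bp
  91→98: 7 bp
  98→107: 9 bp
  107→118: 11 bp
  118→125: 7 bp
  125→132: 7 bp
  132→135: 3 bp
  135→151: 16 bp
  151→153: 2 bp
  153→164: 11 bp
  164→177: 13 bp
  177→185: 8 bp
  185→191: 6 bp
  191→7 (wrap): 198-191+7 = 14 bp

[2,2,3,6,6,7,7,7,7,8,8,9,9,11,11,11,13,14,16,18,23]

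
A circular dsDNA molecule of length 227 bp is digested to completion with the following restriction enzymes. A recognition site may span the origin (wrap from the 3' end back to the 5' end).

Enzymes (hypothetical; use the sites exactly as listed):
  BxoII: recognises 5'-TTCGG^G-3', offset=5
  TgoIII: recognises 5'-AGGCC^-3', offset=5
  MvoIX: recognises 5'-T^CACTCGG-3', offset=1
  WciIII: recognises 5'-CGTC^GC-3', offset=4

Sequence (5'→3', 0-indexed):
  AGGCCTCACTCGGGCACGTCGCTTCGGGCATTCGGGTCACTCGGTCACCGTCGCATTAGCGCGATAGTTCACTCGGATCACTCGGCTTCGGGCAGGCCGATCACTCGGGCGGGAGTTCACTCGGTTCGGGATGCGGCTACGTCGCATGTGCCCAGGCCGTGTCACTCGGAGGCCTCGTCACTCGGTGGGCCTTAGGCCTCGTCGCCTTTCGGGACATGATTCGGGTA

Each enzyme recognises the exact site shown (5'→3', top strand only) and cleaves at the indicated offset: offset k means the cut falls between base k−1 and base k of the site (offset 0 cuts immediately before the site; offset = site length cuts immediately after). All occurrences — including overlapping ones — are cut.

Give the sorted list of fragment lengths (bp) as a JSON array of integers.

[1,2,3,4,4,5,7,7,8,8,9,9,12,12,12,13,14,14,15,15,16,17,20]

Per-enzyme occurrences:
  BxoII (TTCGGG, off=5): starts [22, 30, 86, 124, 207, 219] → cuts [27, 35, 91, 129, 212, 224]
  TgoIII (AGGCC, off=5): starts [0, 93, 153, 169, 193] → cuts [5, 98, 158, 174, 198]
  MvoIX (TCACTCGG, off=1): starts [5, 36, 68, 77, 100, 116, 161, 177] → cuts [6, 37, 69, 78, 101, 117, 162, 178]
  WciIII (CGTCGC, off=4): starts [16, 48, 139, 199] → cuts [20, 52, 143, 203]

All cut coordinates (distinct, sorted): [5, 6, 20, 27, 35, 37, 52, 69, 78, 91, 98, 101, 117, 129, 143, 158, 162, 174, 178, 198, 203, 212, 224]

Fragment lengths:
  5→6: 1 bp
  6→20: 14 bp
  20→27: 7 bp
  27→35: 8 bp
  35→37: 2 bp
  37→52: 15 bp
  52→69: 17 bp
  69→78: 9 bp
  78→91: 13 bp
  91→98: 7 bp
  98→101: 3 bp
  101→117: 16 bp
  117→129: 12 bp
  129→143: 14 bp
  143→158: 15 bp
  158→162: 4 bp
  162→174: 12 bp
  174→178: 4 bp
  178→198: 20 bp
  198→203: 5 bp
  203→212: 9 bp
  212→224: 12 bp
  224→5 (wrap): 227-224+5 = 8 bp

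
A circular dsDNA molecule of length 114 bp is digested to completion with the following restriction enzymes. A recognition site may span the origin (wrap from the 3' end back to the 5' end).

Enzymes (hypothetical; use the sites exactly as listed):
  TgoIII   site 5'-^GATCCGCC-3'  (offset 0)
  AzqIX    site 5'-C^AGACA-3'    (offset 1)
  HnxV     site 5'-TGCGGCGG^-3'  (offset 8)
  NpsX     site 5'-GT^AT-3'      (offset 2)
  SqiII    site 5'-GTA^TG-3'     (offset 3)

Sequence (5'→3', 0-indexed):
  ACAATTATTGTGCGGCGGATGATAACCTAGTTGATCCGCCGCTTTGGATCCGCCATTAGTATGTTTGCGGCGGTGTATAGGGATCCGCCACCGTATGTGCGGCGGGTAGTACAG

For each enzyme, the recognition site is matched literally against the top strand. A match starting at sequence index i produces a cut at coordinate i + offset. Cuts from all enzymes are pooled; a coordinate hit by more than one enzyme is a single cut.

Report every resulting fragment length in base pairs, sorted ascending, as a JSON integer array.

[1,1,3,5,7,10,12,13,14,14,14,20]

Per-enzyme occurrences:
  TgoIII GATCCGCC/0: at [32, 46, 81] ⇒ [32, 46, 81]
  AzqIX CAGACA/1: at [111] ⇒ [112]
  HnxV TGCGGCGG/8: at [10, 65, 97] ⇒ [18, 73, 105]
  NpsX GTAT/2: at [58, 74, 92] ⇒ [60, 76, 94]
  SqiII GTATG/3: at [58, 92] ⇒ [61, 95]

Pooled cuts: [18, 32, 46, 60, 61, 73, 76, 81, 94, 95, 105, 112]

Fragments:
  18→32: 14 bp
  32→46: 14 bp
  46→60: 14 bp
  60→61: 1 bp
  61→73: 12 bp
  73→76: 3 bp
  76→81: 5 bp
  81→94: 13 bp
  94→95: 1 bp
  95→105: 10 bp
  105→112: 7 bp
  112→18 (wrap): 114-112+18 = 20 bp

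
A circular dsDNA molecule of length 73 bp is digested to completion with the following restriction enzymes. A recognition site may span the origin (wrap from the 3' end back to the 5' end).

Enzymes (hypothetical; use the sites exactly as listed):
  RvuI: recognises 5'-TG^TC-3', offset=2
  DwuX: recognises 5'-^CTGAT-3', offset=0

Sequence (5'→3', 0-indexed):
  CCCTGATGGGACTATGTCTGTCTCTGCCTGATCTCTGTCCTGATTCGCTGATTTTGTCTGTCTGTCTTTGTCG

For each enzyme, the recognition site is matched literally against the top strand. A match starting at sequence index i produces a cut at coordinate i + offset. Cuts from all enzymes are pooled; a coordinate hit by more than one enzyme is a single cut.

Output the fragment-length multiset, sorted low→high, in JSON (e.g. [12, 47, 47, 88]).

[2,4,4,4,5,6,7,8,9,10,14]

Site scan:
  RvuI TGTC/2: at [14, 18, 35, 54, 58, 62, 68] ⇒ [16, 20, 37, 56, 60, 64, 70]
  DwuX CTGAT/0: at [2, 27, 39, 47] ⇒ [2, 27, 39, 47]

All cut coordinates (distinct, sorted): [2, 16, 20, 27, 37, 39, 47, 56, 60, 64, 70]

Fragments:
  2→16: 14 bp
  16→20: 4 bp
  20→27: 7 bp
  27→37: 10 bp
  37→39: 2 bp
  39→47: 8 bp
  47→56: 9 bp
  56→60: 4 bp
  60→64: 4 bp
  64→70: 6 bp
  70→2 (wrap): 73-70+2 = 5 bp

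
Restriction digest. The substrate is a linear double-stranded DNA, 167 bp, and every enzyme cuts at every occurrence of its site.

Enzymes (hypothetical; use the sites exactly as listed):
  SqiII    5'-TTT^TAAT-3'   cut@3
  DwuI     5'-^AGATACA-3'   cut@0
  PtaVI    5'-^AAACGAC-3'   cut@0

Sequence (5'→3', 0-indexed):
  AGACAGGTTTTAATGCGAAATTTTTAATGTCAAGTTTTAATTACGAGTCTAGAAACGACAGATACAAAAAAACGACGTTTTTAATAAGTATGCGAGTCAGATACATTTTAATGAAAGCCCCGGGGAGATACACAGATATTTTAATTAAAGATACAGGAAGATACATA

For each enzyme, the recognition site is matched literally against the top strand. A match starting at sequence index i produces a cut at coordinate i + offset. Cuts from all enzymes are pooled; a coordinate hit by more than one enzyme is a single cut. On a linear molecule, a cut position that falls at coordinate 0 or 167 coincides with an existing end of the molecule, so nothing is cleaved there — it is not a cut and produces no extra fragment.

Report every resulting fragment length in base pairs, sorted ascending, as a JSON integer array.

Scan for sites:
  SqiII TTTTAAT/3: at [7, 21, 34, 78, 105, 138] ⇒ [10, 24, 37, 81, 108, 141]
  DwuI AGATACA/0: at [59, 98, 125, 148, 158] ⇒ [59, 98, 125, 148, 158]
  PtaVI AAACGAC/0: at [52, 69] ⇒ [52, 69]

Pooled cuts: [10, 24, 37, 52, 59, 69, 81, 98, 108, 125, 141, 148, 158]

Fragment lengths:
  [0,10): 10 bp
  [10,24): 14 bp
  [24,37): 13 bp
  [37,52): 15 bp
  [52,59): 7 bp
  [59,69): 10 bp
  [69,81): 12 bp
  [81,98): 17 bp
  [98,108): 10 bp
  [108,125): 17 bp
  [125,141): 16 bp
  [141,148): 7 bp
  [148,158): 10 bp
  [158,167): 9 bp

[7,7,9,10,10,10,10,12,13,14,15,16,17,17]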